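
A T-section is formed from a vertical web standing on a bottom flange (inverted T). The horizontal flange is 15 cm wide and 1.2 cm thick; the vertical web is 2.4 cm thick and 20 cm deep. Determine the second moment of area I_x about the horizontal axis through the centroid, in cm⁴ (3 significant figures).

Decompose the section into non-overlapping parts with the origin at the bottom-left of its bounding rectangle.
Flange: 15 × 1.2, A = 18 cm², y = 0.6 cm, Ī = 2.16 cm⁴.
Web: 2.4 × 20, A = 48 cm², y = 11.2 cm, Ī = 1 600 cm⁴.
Centroid: ȳ = ΣA·y / ΣA = 8.3091 cm.
Transfer each piece to the horizontal axis through the centroid using Ī + A·d² with d = y − 8.3091:
  flange: d = -7.7091 cm → contributes +1071.9 cm⁴
  web: d = 2.8909 cm → contributes +2001.2 cm⁴
Total I = 3073.1 cm⁴.

I_x ≈ 3070 cm⁴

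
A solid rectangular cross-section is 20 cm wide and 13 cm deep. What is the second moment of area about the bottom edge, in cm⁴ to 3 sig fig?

The section: 20 × 13, A = 260 cm², y = 6.5 cm, Ī = 3661.7 cm⁴.
Transfer it to the base of the section using Ī + A·d² with d = y − 0:
  the section: d = 6.5 cm → contributes +14 647 cm⁴
Total I = 14 647 cm⁴.

I_base ≈ 1.46 × 10⁴ cm⁴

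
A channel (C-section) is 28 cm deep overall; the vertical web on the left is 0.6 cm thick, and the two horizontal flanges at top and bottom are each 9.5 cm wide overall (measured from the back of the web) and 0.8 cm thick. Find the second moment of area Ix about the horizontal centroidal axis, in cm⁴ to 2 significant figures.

Split into non-overlapping primitives; take the origin at the lower-left of the bounding box.
Web: 0.6 × 28, A = 16.8 cm², y = 14 cm, Ī = 1 098 cm⁴.
Top flange (beyond web): 8.9 × 0.8, A = 7.12 cm², y = 27.6 cm, Ī = 0.3797 cm⁴.
Bottom flange (beyond web): 8.9 × 0.8, A = 7.12 cm², y = 0.4 cm, Ī = 0.3797 cm⁴.
By symmetry the centroid is at mid-height, ȳ = 14 cm.
Transfer each piece to the horizontal centroidal axis using Ī + A·d² with d = y − 14:
  web: d = 0 cm → contributes +1 098 cm⁴
  top flange (beyond web): d = 13.6 cm → contributes +1 317 cm⁴
  bottom flange (beyond web): d = -13.6 cm → contributes +1 317 cm⁴
Total I = 3 732 cm⁴.

Ix ≈ 3700 cm⁴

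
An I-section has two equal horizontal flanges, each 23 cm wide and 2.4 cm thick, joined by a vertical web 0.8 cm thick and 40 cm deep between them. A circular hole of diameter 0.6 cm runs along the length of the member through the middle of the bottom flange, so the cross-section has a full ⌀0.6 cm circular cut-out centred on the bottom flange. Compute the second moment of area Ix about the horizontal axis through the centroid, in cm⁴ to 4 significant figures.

Ix ≈ 5.381 × 10⁴ cm⁴

Split into non-overlapping primitives; take the origin at the lower-left of the bounding box.
Bottom flange: 23 × 2.4, A = 55.2 cm², y = 1.2 cm, Ī = 26.496 cm⁴.
Web: 0.8 × 40, A = 32 cm², y = 22.4 cm, Ī = 4266.67 cm⁴.
Top flange: 23 × 2.4, A = 55.2 cm², y = 43.6 cm, Ī = 26.496 cm⁴.
Hole (subtracted): ⌀0.6, A = 0.282743 cm², y = 1.2 cm, Ī = 0.00636173 cm⁴.
Centroid: ȳ = ΣA·y / ΣA = 22.4422 cm.
Transfer each piece to the horizontal axis through the centroid using Ī + A·d² with d = y − 22.4422:
  bottom flange: d = -21.2422 cm → contributes +24934.4 cm⁴
  web: d = -0.0421776 cm → contributes +4266.72 cm⁴
  top flange: d = 21.1578 cm → contributes +24 737 cm⁴
  hole: d = -21.2422 cm → contributes −127.589 cm⁴
Total I = 53810.5 cm⁴.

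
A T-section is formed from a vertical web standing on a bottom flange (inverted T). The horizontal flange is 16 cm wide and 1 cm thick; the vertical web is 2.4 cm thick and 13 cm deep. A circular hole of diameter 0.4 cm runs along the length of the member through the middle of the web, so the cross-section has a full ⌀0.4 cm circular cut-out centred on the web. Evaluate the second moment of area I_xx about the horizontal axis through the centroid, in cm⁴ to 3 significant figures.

I_xx ≈ 958 cm⁴

Break the section into simple shapes (no overlaps), measuring from the bottom-left corner of the bounding box.
Flange: 16 × 1, A = 16 cm², y = 0.5 cm, Ī = 1.3333 cm⁴.
Web: 2.4 × 13, A = 31.2 cm², y = 7.5 cm, Ī = 439.4 cm⁴.
Hole (subtracted): ⌀0.4, A = 0.12566 cm², y = 7.5 cm, Ī = 0.0012566 cm⁴.
Centroid: ȳ = ΣA·y / ΣA = 5.1208 cm.
Transfer each piece to the horizontal axis through the centroid using Ī + A·d² with d = y − 5.1208:
  flange: d = -4.6208 cm → contributes +342.96 cm⁴
  web: d = 2.3792 cm → contributes +616.01 cm⁴
  hole: d = 2.3792 cm → contributes −0.7126 cm⁴
Total I = 958.26 cm⁴.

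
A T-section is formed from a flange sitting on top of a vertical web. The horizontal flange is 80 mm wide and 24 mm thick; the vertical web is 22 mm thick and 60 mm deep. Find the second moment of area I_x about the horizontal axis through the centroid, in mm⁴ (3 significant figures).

I_x ≈ 1.87 × 10⁶ mm⁴

Break the section into simple shapes (no overlaps), measuring from the bottom-left corner of the bounding box.
Flange: 80 × 24, A = 1 920 mm², y = 72 mm, Ī = 92 160 mm⁴.
Web: 22 × 60, A = 1 320 mm², y = 30 mm, Ī = 396 000 mm⁴.
Centroid: ȳ = ΣA·y / ΣA = 54.889 mm.
Transfer each piece to the horizontal axis through the centroid using Ī + A·d² with d = y − 54.889:
  flange: d = 17.111 mm → contributes +654 317 mm⁴
  web: d = -24.889 mm → contributes +1 213 683 mm⁴
Total I = 1 868 000 mm⁴.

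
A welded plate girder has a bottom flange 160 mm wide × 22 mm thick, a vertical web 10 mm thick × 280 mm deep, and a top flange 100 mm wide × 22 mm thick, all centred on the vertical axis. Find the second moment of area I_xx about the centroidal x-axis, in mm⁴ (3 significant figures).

Split into non-overlapping primitives; take the origin at the lower-left of the bounding box.
Bottom plate: 160 × 22, A = 3 520 mm², y = 11 mm, Ī = 141 973 mm⁴.
Web plate: 10 × 280, A = 2 800 mm², y = 162 mm, Ī = 18 293 333 mm⁴.
Top plate: 100 × 22, A = 2 200 mm², y = 313 mm, Ī = 88 733 mm⁴.
Centroid: ȳ = ΣA·y / ΣA = 138.61 mm.
Transfer each piece to the centroidal x-axis using Ī + A·d² with d = y − 138.61:
  bottom plate: d = -127.61 mm → contributes +57 458 830 mm⁴
  web plate: d = 23.394 mm → contributes +19 825 763 mm⁴
  top plate: d = 174.39 mm → contributes +66 998 202 mm⁴
Total I = 144 282 795 mm⁴.

I_xx ≈ 1.44 × 10⁸ mm⁴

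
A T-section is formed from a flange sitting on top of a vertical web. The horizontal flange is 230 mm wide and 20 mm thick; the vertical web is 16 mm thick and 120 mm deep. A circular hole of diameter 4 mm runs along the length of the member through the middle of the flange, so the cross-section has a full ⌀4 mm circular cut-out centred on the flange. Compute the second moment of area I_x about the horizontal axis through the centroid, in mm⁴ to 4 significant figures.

Break the section into simple shapes (no overlaps), measuring from the bottom-left corner of the bounding box.
Flange: 230 × 20, A = 4 600 mm², y = 130 mm, Ī = 153 333 mm⁴.
Web: 16 × 120, A = 1 920 mm², y = 60 mm, Ī = 2 304 000 mm⁴.
Hole (subtracted): ⌀4, A = 12.5664 mm², y = 130 mm, Ī = 12.5664 mm⁴.
Centroid: ȳ = ΣA·y / ΣA = 109.347 mm.
Transfer each piece to the horizontal axis through the centroid using Ī + A·d² with d = y − 109.347:
  flange: d = 20.6533 mm → contributes +2 115 504 mm⁴
  web: d = -49.3467 mm → contributes +6 979 385 mm⁴
  hole: d = 20.6533 mm → contributes −5372.86 mm⁴
Total I = 9 089 517 mm⁴.

I_x ≈ 9.090 × 10⁶ mm⁴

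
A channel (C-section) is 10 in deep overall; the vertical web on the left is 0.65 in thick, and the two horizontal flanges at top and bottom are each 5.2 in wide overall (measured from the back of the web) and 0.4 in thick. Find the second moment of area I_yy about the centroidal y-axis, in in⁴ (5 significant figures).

I_yy ≈ 22.282 in⁴

Break the section into simple shapes (no overlaps), measuring from the bottom-left corner of the bounding box.
Web: 0.65 × 10, A = 6.5 in², x = 0.325 in, Ī = 0.2288542 in⁴.
Top flange (beyond web): 4.55 × 0.4, A = 1.82 in², x = 2.925 in, Ī = 3.139879 in⁴.
Bottom flange (beyond web): 4.55 × 0.4, A = 1.82 in², x = 2.925 in, Ī = 3.139879 in⁴.
Centroid: x̄ = ΣA·x / ΣA = 1.258333 in.
Transfer each piece to the centroidal y-axis using Ī + A·d² with d = x − 1.258333:
  web: d = -0.9333333 in → contributes +5.891076 in⁴
  top flange (beyond web): d = 1.666667 in → contributes +8.195435 in⁴
  bottom flange (beyond web): d = 1.666667 in → contributes +8.195435 in⁴
Total I = 22.28195 in⁴.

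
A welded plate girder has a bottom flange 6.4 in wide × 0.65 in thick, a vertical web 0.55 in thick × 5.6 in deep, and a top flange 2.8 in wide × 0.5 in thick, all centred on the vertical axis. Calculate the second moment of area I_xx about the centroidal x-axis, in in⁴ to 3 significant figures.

I_xx ≈ 53.1 in⁴

Break the section into simple shapes (no overlaps), measuring from the bottom-left corner of the bounding box.
Bottom plate: 6.4 × 0.65, A = 4.16 in², y = 0.325 in, Ī = 0.14647 in⁴.
Web plate: 0.55 × 5.6, A = 3.08 in², y = 3.45 in, Ī = 8.0491 in⁴.
Top plate: 2.8 × 0.5, A = 1.4 in², y = 6.5 in, Ī = 0.029167 in⁴.
Centroid: ȳ = ΣA·y / ΣA = 2.4396 in.
Transfer each piece to the centroidal x-axis using Ī + A·d² with d = y − 2.4396:
  bottom plate: d = -2.1146 in → contributes +18.748 in⁴
  web plate: d = 1.0104 in → contributes +11.194 in⁴
  top plate: d = 4.0604 in → contributes +23.111 in⁴
Total I = 53.052 in⁴.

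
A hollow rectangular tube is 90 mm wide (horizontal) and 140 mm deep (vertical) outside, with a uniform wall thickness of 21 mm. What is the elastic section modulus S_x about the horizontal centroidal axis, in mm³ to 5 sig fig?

Decompose the section into non-overlapping parts with the origin at the bottom-left of its bounding rectangle.
Outer rectangle: 90 × 140, A = 12 600 mm², y = 70 mm, Ī = 20 580 000 mm⁴.
Inner void (subtracted): 48 × 98, A = 4 704 mm², y = 70 mm, Ī = 3 764 768 mm⁴.
By symmetry the centroid is at mid-height, ȳ = 70 mm.
All pieces are centred on the horizontal centroidal axis, so I = ΣĪ (holes subtracted) = 16 815 232 mm⁴.
Extreme fibre distance c = 70 mm; S = I/c = 240217.6 mm³.

S_x ≈ 2.4022 × 10⁵ mm³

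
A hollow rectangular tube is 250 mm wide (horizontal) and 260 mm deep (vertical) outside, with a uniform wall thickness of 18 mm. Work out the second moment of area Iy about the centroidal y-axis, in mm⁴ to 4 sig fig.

Iy ≈ 1.556 × 10⁸ mm⁴

Treat the section as a set of non-overlapping primitives; coordinates are from the bounding-box lower-left.
Outer rectangle: 250 × 260, A = 65 000 mm², x = 125 mm, Ī = 338 541 667 mm⁴.
Inner void (subtracted): 214 × 224, A = 47 936 mm², x = 125 mm, Ī = 182 939 755 mm⁴.
By symmetry the centroid is at mid-width, x̄ = 125 mm.
All pieces are centred on the centroidal y-axis, so I = ΣĪ (holes subtracted) = 155 601 912 mm⁴.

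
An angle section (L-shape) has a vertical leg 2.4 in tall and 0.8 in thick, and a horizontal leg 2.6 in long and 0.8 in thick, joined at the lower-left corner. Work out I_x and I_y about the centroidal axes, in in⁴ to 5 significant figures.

I_x ≈ 1.5250 in⁴, I_y ≈ 1.8818 in⁴

Treat the section as a set of non-overlapping primitives; coordinates are from the bounding-box lower-left.
Vertical leg: 0.8 × 2.4, A = 1.92 in², y = 1.2 in, Ī = 0.9216 in⁴.
Horizontal leg (remainder): 1.8 × 0.8, A = 1.44 in², y = 0.4 in, Ī = 0.0768 in⁴.
Centroid: ȳ = ΣA·y / ΣA = 0.8571429 in.
Transfer each piece to the centroidal x-axis using Ī + A·d² with d = y − 0.8571429:
  vertical leg: d = 0.3428571 in → contributes +1.147298 in⁴
  horizontal leg (remainder): d = -0.4571429 in → contributes +0.3777306 in⁴
Total I = 1.525029 in⁴.
For the y-axis: x̄ = 0.9571429 in.
Repeating about the centroidal y-axis gives I_y = 1.881829 in⁴.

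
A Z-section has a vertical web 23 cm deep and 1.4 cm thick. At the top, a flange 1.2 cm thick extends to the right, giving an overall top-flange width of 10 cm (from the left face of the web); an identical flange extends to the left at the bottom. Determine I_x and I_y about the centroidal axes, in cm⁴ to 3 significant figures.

Break the section into simple shapes (no overlaps), measuring from the bottom-left corner of the bounding box.
Web: 1.4 × 23, A = 32.2 cm², y = 11.5 cm, Ī = 1419.5 cm⁴.
Top flange (beyond web): 8.6 × 1.2, A = 10.32 cm², y = 22.4 cm, Ī = 1.2384 cm⁴.
Bottom flange (beyond web): 8.6 × 1.2, A = 10.32 cm², y = 0.6 cm, Ī = 1.2384 cm⁴.
Centroid: ȳ = ΣA·y / ΣA = 11.5 cm.
Transfer each piece to the centroidal x-axis using Ī + A·d² with d = y − 11.5:
  web: d = 0 cm → contributes +1419.5 cm⁴
  top flange (beyond web): d = 10.9 cm → contributes +1227.4 cm⁴
  bottom flange (beyond web): d = -10.9 cm → contributes +1227.4 cm⁴
Total I = 3874.2 cm⁴.
For the y-axis: x̄ = 9.3 cm.
Repeating about the centroidal y-axis gives I_y = 648.47 cm⁴.

I_x ≈ 3870 cm⁴, I_y ≈ 648 cm⁴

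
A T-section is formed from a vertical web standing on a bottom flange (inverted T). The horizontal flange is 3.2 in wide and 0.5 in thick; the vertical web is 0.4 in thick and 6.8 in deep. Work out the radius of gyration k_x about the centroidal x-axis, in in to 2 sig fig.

k_x ≈ 2.4 in

Split into non-overlapping primitives; take the origin at the lower-left of the bounding box.
Flange: 3.2 × 0.5, A = 1.6 in², y = 0.25 in, Ī = 0.03333 in⁴.
Web: 0.4 × 6.8, A = 2.72 in², y = 3.9 in, Ī = 10.48 in⁴.
Centroid: ȳ = ΣA·y / ΣA = 2.548 in.
Transfer each piece to the centroidal x-axis using Ī + A·d² with d = y − 2.548:
  flange: d = -2.298 in → contributes +8.484 in⁴
  web: d = 1.352 in → contributes +15.45 in⁴
Total I = 23.94 in⁴.
Radius of gyration: k = √(I/A) = √(23.94 / 4.32) = 2.354 in.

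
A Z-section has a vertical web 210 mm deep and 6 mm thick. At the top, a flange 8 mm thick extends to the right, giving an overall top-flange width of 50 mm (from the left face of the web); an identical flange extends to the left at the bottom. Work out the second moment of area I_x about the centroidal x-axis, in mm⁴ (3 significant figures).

Split into non-overlapping primitives; take the origin at the lower-left of the bounding box.
Web: 6 × 210, A = 1 260 mm², y = 105 mm, Ī = 4 630 500 mm⁴.
Top flange (beyond web): 44 × 8, A = 352 mm², y = 206 mm, Ī = 1877.3 mm⁴.
Bottom flange (beyond web): 44 × 8, A = 352 mm², y = 4 mm, Ī = 1877.3 mm⁴.
Centroid: ȳ = ΣA·y / ΣA = 105 mm.
Transfer each piece to the centroidal x-axis using Ī + A·d² with d = y − 105:
  web: d = 0 mm → contributes +4 630 500 mm⁴
  top flange (beyond web): d = 101 mm → contributes +3 592 629 mm⁴
  bottom flange (beyond web): d = -101 mm → contributes +3 592 629 mm⁴
Total I = 11 815 759 mm⁴.

I_x ≈ 1.18 × 10⁷ mm⁴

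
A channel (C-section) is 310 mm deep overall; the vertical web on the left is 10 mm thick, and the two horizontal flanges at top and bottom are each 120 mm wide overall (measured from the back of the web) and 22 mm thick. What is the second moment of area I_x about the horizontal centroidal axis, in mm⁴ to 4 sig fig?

Break the section into simple shapes (no overlaps), measuring from the bottom-left corner of the bounding box.
Web: 10 × 310, A = 3 100 mm², y = 155 mm, Ī = 24 825 833 mm⁴.
Top flange (beyond web): 110 × 22, A = 2 420 mm², y = 299 mm, Ī = 97606.7 mm⁴.
Bottom flange (beyond web): 110 × 22, A = 2 420 mm², y = 11 mm, Ī = 97606.7 mm⁴.
By symmetry the centroid is at mid-height, ȳ = 155 mm.
Transfer each piece to the horizontal centroidal axis using Ī + A·d² with d = y − 155:
  web: d = 0 mm → contributes +24 825 833 mm⁴
  top flange (beyond web): d = 144 mm → contributes +50 278 727 mm⁴
  bottom flange (beyond web): d = -144 mm → contributes +50 278 727 mm⁴
Total I = 125 383 287 mm⁴.

I_x ≈ 1.254 × 10⁸ mm⁴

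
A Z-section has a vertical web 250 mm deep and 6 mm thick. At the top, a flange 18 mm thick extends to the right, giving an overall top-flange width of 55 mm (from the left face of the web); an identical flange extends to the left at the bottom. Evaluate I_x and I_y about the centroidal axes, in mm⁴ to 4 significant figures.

I_x ≈ 3.160 × 10⁷ mm⁴, I_y ≈ 1.691 × 10⁶ mm⁴

Treat the section as a set of non-overlapping primitives; coordinates are from the bounding-box lower-left.
Web: 6 × 250, A = 1 500 mm², y = 125 mm, Ī = 7 812 500 mm⁴.
Top flange (beyond web): 49 × 18, A = 882 mm², y = 241 mm, Ī = 23 814 mm⁴.
Bottom flange (beyond web): 49 × 18, A = 882 mm², y = 9 mm, Ī = 23 814 mm⁴.
Centroid: ȳ = ΣA·y / ΣA = 125 mm.
Transfer each piece to the centroidal x-axis using Ī + A·d² with d = y − 125:
  web: d = 0 mm → contributes +7 812 500 mm⁴
  top flange (beyond web): d = 116 mm → contributes +11 892 006 mm⁴
  bottom flange (beyond web): d = -116 mm → contributes +11 892 006 mm⁴
Total I = 31 596 512 mm⁴.
For the y-axis: x̄ = 52 mm.
Repeating about the centroidal y-axis gives I_y = 1 691 472 mm⁴.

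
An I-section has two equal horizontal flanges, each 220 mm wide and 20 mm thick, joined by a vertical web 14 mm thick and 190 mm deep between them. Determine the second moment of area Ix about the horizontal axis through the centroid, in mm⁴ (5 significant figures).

Decompose the section into non-overlapping parts with the origin at the bottom-left of its bounding rectangle.
Bottom flange: 220 × 20, A = 4 400 mm², y = 10 mm, Ī = 146666.7 mm⁴.
Web: 14 × 190, A = 2 660 mm², y = 115 mm, Ī = 8 002 167 mm⁴.
Top flange: 220 × 20, A = 4 400 mm², y = 220 mm, Ī = 146666.7 mm⁴.
By symmetry the centroid is at mid-height, ȳ = 115 mm.
Transfer each piece to the horizontal axis through the centroid using Ī + A·d² with d = y − 115:
  bottom flange: d = -105 mm → contributes +48 656 667 mm⁴
  web: d = 0 mm → contributes +8 002 167 mm⁴
  top flange: d = 105 mm → contributes +48 656 667 mm⁴
Total I = 105 315 500 mm⁴.

Ix ≈ 1.0532 × 10⁸ mm⁴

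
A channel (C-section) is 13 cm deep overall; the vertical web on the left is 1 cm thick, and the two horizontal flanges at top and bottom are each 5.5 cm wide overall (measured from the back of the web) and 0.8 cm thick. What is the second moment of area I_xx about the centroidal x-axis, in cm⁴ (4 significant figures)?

Break the section into simple shapes (no overlaps), measuring from the bottom-left corner of the bounding box.
Web: 1 × 13, A = 13 cm², y = 6.5 cm, Ī = 183.083 cm⁴.
Top flange (beyond web): 4.5 × 0.8, A = 3.6 cm², y = 12.6 cm, Ī = 0.192 cm⁴.
Bottom flange (beyond web): 4.5 × 0.8, A = 3.6 cm², y = 0.4 cm, Ī = 0.192 cm⁴.
By symmetry the centroid is at mid-height, ȳ = 6.5 cm.
Transfer each piece to the centroidal x-axis using Ī + A·d² with d = y − 6.5:
  web: d = 0 cm → contributes +183.083 cm⁴
  top flange (beyond web): d = 6.1 cm → contributes +134.148 cm⁴
  bottom flange (beyond web): d = -6.1 cm → contributes +134.148 cm⁴
Total I = 451.379 cm⁴.

I_xx ≈ 451.4 cm⁴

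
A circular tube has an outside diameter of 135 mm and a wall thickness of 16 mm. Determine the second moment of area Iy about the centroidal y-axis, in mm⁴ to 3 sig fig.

Iy ≈ 1.08 × 10⁷ mm⁴

Break the section into simple shapes (no overlaps), measuring from the bottom-left corner of the bounding box.
Outer circle: ⌀135, A = 14 314 mm², x = 67.5 mm, Ī = 16 304 406 mm⁴.
Bore (subtracted): ⌀103, A = 8332.3 mm², x = 67.5 mm, Ī = 5 524 828 mm⁴.
By symmetry the centroid is at mid-width, x̄ = 67.5 mm.
All pieces are centred on the centroidal y-axis, so I = ΣĪ (holes subtracted) = 10 779 577 mm⁴.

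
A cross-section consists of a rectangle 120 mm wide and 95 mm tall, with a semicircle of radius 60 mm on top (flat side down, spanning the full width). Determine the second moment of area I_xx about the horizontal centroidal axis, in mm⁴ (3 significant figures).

I_xx ≈ 3.01 × 10⁷ mm⁴

Treat the section as a set of non-overlapping primitives; coordinates are from the bounding-box lower-left.
Rectangular body: 120 × 95, A = 11 400 mm², y = 47.5 mm, Ī = 8 573 750 mm⁴.
Semicircular cap: semicircle r = 60, A = 5654.9 mm², y = 120.46 mm, Ī = 1 422 450 mm⁴.
Centroid: ȳ = ΣA·y / ΣA = 71.693 mm.
Transfer each piece to the horizontal centroidal axis using Ī + A·d² with d = y − 71.693:
  rectangular body: d = -24.193 mm → contributes +15 246 112 mm⁴
  semicircular cap: d = 48.772 mm → contributes +14 873 683 mm⁴
Total I = 30 119 796 mm⁴.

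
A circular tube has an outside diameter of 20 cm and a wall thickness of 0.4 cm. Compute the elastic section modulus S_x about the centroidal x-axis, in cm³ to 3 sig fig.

Break the section into simple shapes (no overlaps), measuring from the bottom-left corner of the bounding box.
Outer circle: ⌀20, A = 314.16 cm², y = 10 cm, Ī = 7 854 cm⁴.
Bore (subtracted): ⌀19.2, A = 289.53 cm², y = 10 cm, Ī = 6670.8 cm⁴.
By symmetry the centroid is at mid-height, ȳ = 10 cm.
All pieces are centred on the centroidal x-axis, so I = ΣĪ (holes subtracted) = 1183.2 cm⁴.
Extreme fibre distance c = 10 cm; S = I/c = 118.32 cm³.

S_x ≈ 118 cm³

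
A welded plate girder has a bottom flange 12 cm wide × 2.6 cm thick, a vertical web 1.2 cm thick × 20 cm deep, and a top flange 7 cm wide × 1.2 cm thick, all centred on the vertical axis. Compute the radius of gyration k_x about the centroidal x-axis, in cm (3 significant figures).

k_x ≈ 8.55 cm

Break the section into simple shapes (no overlaps), measuring from the bottom-left corner of the bounding box.
Bottom plate: 12 × 2.6, A = 31.2 cm², y = 1.3 cm, Ī = 17.576 cm⁴.
Web plate: 1.2 × 20, A = 24 cm², y = 12.6 cm, Ī = 800 cm⁴.
Top plate: 7 × 1.2, A = 8.4 cm², y = 23.2 cm, Ī = 1.008 cm⁴.
Centroid: ȳ = ΣA·y / ΣA = 8.4566 cm.
Transfer each piece to the centroidal x-axis using Ī + A·d² with d = y − 8.4566:
  bottom plate: d = -7.1566 cm → contributes +1615.5 cm⁴
  web plate: d = 4.1434 cm → contributes +1 212 cm⁴
  top plate: d = 14.743 cm → contributes +1826.9 cm⁴
Total I = 4654.5 cm⁴.
Radius of gyration: k = √(I/A) = √(4654.5 / 63.6) = 8.5547 cm.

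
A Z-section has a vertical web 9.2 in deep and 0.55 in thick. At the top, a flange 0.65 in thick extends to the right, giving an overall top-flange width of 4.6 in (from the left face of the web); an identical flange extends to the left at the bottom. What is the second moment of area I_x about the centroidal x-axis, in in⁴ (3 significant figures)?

I_x ≈ 132 in⁴

Decompose the section into non-overlapping parts with the origin at the bottom-left of its bounding rectangle.
Web: 0.55 × 9.2, A = 5.06 in², y = 4.6 in, Ī = 35.69 in⁴.
Top flange (beyond web): 4.05 × 0.65, A = 2.6325 in², y = 8.875 in, Ī = 0.092686 in⁴.
Bottom flange (beyond web): 4.05 × 0.65, A = 2.6325 in², y = 0.325 in, Ī = 0.092686 in⁴.
Centroid: ȳ = ΣA·y / ΣA = 4.6 in.
Transfer each piece to the centroidal x-axis using Ī + A·d² with d = y − 4.6:
  web: d = 0 in → contributes +35.69 in⁴
  top flange (beyond web): d = 4.275 in → contributes +48.203 in⁴
  bottom flange (beyond web): d = -4.275 in → contributes +48.203 in⁴
Total I = 132.1 in⁴.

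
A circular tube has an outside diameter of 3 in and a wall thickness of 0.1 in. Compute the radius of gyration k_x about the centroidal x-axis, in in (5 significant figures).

k_x ≈ 1.0259 in

Decompose the section into non-overlapping parts with the origin at the bottom-left of its bounding rectangle.
Outer circle: ⌀3, A = 7.068583 in², y = 1.5 in, Ī = 3.976078 in⁴.
Bore (subtracted): ⌀2.8, A = 6.157522 in², y = 1.5 in, Ī = 3.017186 in⁴.
By symmetry the centroid is at mid-height, ȳ = 1.5 in.
All pieces are centred on the centroidal x-axis, so I = ΣĪ (holes subtracted) = 0.9588926 in⁴.
Radius of gyration: k = √(I/A) = √(0.9588926 / 0.9110619) = 1.025914 in.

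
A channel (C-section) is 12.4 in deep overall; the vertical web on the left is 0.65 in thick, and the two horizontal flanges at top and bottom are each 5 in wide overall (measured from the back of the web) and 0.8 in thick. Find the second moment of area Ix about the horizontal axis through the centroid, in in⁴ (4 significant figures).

Ix ≈ 337.8 in⁴

Treat the section as a set of non-overlapping primitives; coordinates are from the bounding-box lower-left.
Web: 0.65 × 12.4, A = 8.06 in², y = 6.2 in, Ī = 103.275 in⁴.
Top flange (beyond web): 4.35 × 0.8, A = 3.48 in², y = 12 in, Ī = 0.1856 in⁴.
Bottom flange (beyond web): 4.35 × 0.8, A = 3.48 in², y = 0.4 in, Ī = 0.1856 in⁴.
By symmetry the centroid is at mid-height, ȳ = 6.2 in.
Transfer each piece to the horizontal axis through the centroid using Ī + A·d² with d = y − 6.2:
  web: d = 0 in → contributes +103.275 in⁴
  top flange (beyond web): d = 5.8 in → contributes +117.253 in⁴
  bottom flange (beyond web): d = -5.8 in → contributes +117.253 in⁴
Total I = 337.781 in⁴.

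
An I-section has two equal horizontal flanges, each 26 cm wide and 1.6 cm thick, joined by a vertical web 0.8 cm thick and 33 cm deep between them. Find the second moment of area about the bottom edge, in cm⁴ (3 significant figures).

Break the section into simple shapes (no overlaps), measuring from the bottom-left corner of the bounding box.
Bottom flange: 26 × 1.6, A = 41.6 cm², y = 0.8 cm, Ī = 8.8747 cm⁴.
Web: 0.8 × 33, A = 26.4 cm², y = 18.1 cm, Ī = 2395.8 cm⁴.
Top flange: 26 × 1.6, A = 41.6 cm², y = 35.4 cm, Ī = 8.8747 cm⁴.
Transfer each piece to the base of the section using Ī + A·d² with d = y − 0:
  bottom flange: d = 0.8 cm → contributes +35.499 cm⁴
  web: d = 18.1 cm → contributes +11 045 cm⁴
  top flange: d = 35.4 cm → contributes +52 140 cm⁴
Total I = 63 221 cm⁴.

I_base ≈ 6.32 × 10⁴ cm⁴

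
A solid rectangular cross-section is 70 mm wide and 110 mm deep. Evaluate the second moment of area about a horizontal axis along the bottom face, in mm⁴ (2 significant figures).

The section: 70 × 110, A = 7 700 mm², y = 55 mm, Ī = 7 764 167 mm⁴.
Transfer it to the bottom edge using Ī + A·d² with d = y − 0:
  the section: d = 55 mm → contributes +31 056 667 mm⁴
Total I = 31 056 667 mm⁴.

I_base ≈ 3.1 × 10⁷ mm⁴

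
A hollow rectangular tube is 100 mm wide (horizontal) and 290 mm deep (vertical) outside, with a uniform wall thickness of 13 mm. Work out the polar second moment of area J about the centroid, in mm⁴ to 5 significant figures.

J ≈ 1.0503 × 10⁸ mm⁴

Treat the section as a set of non-overlapping primitives; coordinates are from the bounding-box lower-left.
Outer rectangle: 100 × 290, A = 29 000 mm², y = 145 mm, Ī = 203 241 667 mm⁴.
Inner void (subtracted): 74 × 264, A = 19 536 mm², y = 145 mm, Ī = 113 465 088 mm⁴.
By symmetry the centroid is at mid-height, ȳ = 145 mm.
All pieces are centred on the centroidal x-axis, so I = ΣĪ (holes subtracted) = 89 776 579 mm⁴.
Repeating about the centroidal y-axis gives I_y = 15 251 739 mm⁴.
Polar second moment: J = I_x + I_y = 105 028 317 mm⁴.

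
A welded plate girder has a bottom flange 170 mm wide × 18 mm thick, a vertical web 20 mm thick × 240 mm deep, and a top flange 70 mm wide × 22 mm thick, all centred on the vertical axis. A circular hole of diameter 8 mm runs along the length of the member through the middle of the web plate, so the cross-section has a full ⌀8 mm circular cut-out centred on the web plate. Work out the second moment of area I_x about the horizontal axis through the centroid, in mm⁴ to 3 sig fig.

I_x ≈ 9.65 × 10⁷ mm⁴

Break the section into simple shapes (no overlaps), measuring from the bottom-left corner of the bounding box.
Bottom plate: 170 × 18, A = 3 060 mm², y = 9 mm, Ī = 82 620 mm⁴.
Web plate: 20 × 240, A = 4 800 mm², y = 138 mm, Ī = 23 040 000 mm⁴.
Top plate: 70 × 22, A = 1 540 mm², y = 269 mm, Ī = 62 113 mm⁴.
Hole (subtracted): ⌀8, A = 50.265 mm², y = 138 mm, Ī = 201.06 mm⁴.
Centroid: ȳ = ΣA·y / ΣA = 117.36 mm.
Transfer each piece to the horizontal axis through the centroid using Ī + A·d² with d = y − 117.36:
  bottom plate: d = -108.36 mm → contributes +36 011 279 mm⁴
  web plate: d = 20.642 mm → contributes +25 085 301 mm⁴
  top plate: d = 151.64 mm → contributes +35 475 008 mm⁴
  hole: d = 20.642 mm → contributes −21 619 mm⁴
Total I = 96 549 969 mm⁴.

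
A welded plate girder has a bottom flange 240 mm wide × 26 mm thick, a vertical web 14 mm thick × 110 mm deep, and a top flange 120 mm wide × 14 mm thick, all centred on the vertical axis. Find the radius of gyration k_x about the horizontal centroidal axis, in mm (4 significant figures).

Decompose the section into non-overlapping parts with the origin at the bottom-left of its bounding rectangle.
Bottom plate: 240 × 26, A = 6 240 mm², y = 13 mm, Ī = 351 520 mm⁴.
Web plate: 14 × 110, A = 1 540 mm², y = 81 mm, Ī = 1 552 833 mm⁴.
Top plate: 120 × 14, A = 1 680 mm², y = 143 mm, Ī = 27 440 mm⁴.
Centroid: ȳ = ΣA·y / ΣA = 47.1564 mm.
Transfer each piece to the horizontal centroidal axis using Ī + A·d² with d = y − 47.1564:
  bottom plate: d = -34.1564 mm → contributes +7 631 497 mm⁴
  web plate: d = 33.8436 mm → contributes +3 316 728 mm⁴
  top plate: d = 95.8436 mm → contributes +15 459 897 mm⁴
Total I = 26 408 122 mm⁴.
Radius of gyration: k = √(I/A) = √(26 408 122 / 9 460) = 52.8352 mm.

k_x ≈ 52.84 mm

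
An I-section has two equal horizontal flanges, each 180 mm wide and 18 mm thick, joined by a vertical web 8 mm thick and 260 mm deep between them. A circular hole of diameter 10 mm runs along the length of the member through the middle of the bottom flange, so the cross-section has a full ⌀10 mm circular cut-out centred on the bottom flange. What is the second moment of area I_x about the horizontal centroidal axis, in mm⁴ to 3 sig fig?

I_x ≈ 1.36 × 10⁸ mm⁴

Split into non-overlapping primitives; take the origin at the lower-left of the bounding box.
Bottom flange: 180 × 18, A = 3 240 mm², y = 9 mm, Ī = 87 480 mm⁴.
Web: 8 × 260, A = 2 080 mm², y = 148 mm, Ī = 11 717 333 mm⁴.
Top flange: 180 × 18, A = 3 240 mm², y = 287 mm, Ī = 87 480 mm⁴.
Hole (subtracted): ⌀10, A = 78.54 mm², y = 9 mm, Ī = 490.87 mm⁴.
Centroid: ȳ = ΣA·y / ΣA = 149.29 mm.
Transfer each piece to the horizontal centroidal axis using Ī + A·d² with d = y − 149.29:
  bottom flange: d = -140.29 mm → contributes +63 852 263 mm⁴
  web: d = -1.2872 mm → contributes +11 720 779 mm⁴
  top flange: d = 137.71 mm → contributes +61 533 513 mm⁴
  hole: d = -140.29 mm → contributes −1 546 193 mm⁴
Total I = 135 560 363 mm⁴.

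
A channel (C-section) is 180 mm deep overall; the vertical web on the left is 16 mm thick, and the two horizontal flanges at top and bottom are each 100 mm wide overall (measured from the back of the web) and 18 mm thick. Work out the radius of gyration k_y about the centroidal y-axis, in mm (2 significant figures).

k_y ≈ 31 mm

Break the section into simple shapes (no overlaps), measuring from the bottom-left corner of the bounding box.
Web: 16 × 180, A = 2 880 mm², x = 8 mm, Ī = 61 440 mm⁴.
Top flange (beyond web): 84 × 18, A = 1 512 mm², x = 58 mm, Ī = 889 056 mm⁴.
Bottom flange (beyond web): 84 × 18, A = 1 512 mm², x = 58 mm, Ī = 889 056 mm⁴.
Centroid: x̄ = ΣA·x / ΣA = 33.61 mm.
Transfer each piece to the centroidal y-axis using Ī + A·d² with d = x − 33.61:
  web: d = -25.61 mm → contributes +1 950 316 mm⁴
  top flange (beyond web): d = 24.39 mm → contributes +1 788 521 mm⁴
  bottom flange (beyond web): d = 24.39 mm → contributes +1 788 521 mm⁴
Total I = 5 527 357 mm⁴.
Radius of gyration: k = √(I/A) = √(5 527 357 / 5 904) = 30.6 mm.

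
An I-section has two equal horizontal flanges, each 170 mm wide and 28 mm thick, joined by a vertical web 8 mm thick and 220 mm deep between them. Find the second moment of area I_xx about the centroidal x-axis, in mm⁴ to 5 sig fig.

I_xx ≈ 1.5410 × 10⁸ mm⁴

Break the section into simple shapes (no overlaps), measuring from the bottom-left corner of the bounding box.
Bottom flange: 170 × 28, A = 4 760 mm², y = 14 mm, Ī = 310986.7 mm⁴.
Web: 8 × 220, A = 1 760 mm², y = 138 mm, Ī = 7 098 667 mm⁴.
Top flange: 170 × 28, A = 4 760 mm², y = 262 mm, Ī = 310986.7 mm⁴.
By symmetry the centroid is at mid-height, ȳ = 138 mm.
Transfer each piece to the centroidal x-axis using Ī + A·d² with d = y − 138:
  bottom flange: d = -124 mm → contributes +73 500 747 mm⁴
  web: d = 0 mm → contributes +7 098 667 mm⁴
  top flange: d = 124 mm → contributes +73 500 747 mm⁴
Total I = 154 100 160 mm⁴.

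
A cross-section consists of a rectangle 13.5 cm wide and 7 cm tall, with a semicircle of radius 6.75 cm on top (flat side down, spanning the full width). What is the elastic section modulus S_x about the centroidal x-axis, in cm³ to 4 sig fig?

S_x ≈ 301.5 cm³

Break the section into simple shapes (no overlaps), measuring from the bottom-left corner of the bounding box.
Rectangular body: 13.5 × 7, A = 94.5 cm², y = 3.5 cm, Ī = 385.875 cm⁴.
Semicircular cap: semicircle r = 6.75, A = 71.5694 cm², y = 9.86479 cm, Ī = 227.849 cm⁴.
Centroid: ȳ = ΣA·y / ΣA = 6.24297 cm.
Transfer each piece to the centroidal x-axis using Ī + A·d² with d = y − 6.24297:
  rectangular body: d = -2.74297 cm → contributes +1096.88 cm⁴
  semicircular cap: d = 3.62181 cm → contributes +1166.66 cm⁴
Total I = 2263.55 cm⁴.
Extreme fibre distance c = 7.50703 cm; S = I/c = 301.524 cm³.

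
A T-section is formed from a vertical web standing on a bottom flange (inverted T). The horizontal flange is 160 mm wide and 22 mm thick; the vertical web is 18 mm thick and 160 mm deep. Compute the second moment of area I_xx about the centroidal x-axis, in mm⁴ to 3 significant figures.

I_xx ≈ 1.94 × 10⁷ mm⁴

Split into non-overlapping primitives; take the origin at the lower-left of the bounding box.
Flange: 160 × 22, A = 3 520 mm², y = 11 mm, Ī = 141 973 mm⁴.
Web: 18 × 160, A = 2 880 mm², y = 102 mm, Ī = 6 144 000 mm⁴.
Centroid: ȳ = ΣA·y / ΣA = 51.95 mm.
Transfer each piece to the centroidal x-axis using Ī + A·d² with d = y − 51.95:
  flange: d = -40.95 mm → contributes +6 044 670 mm⁴
  web: d = 50.05 mm → contributes +13 358 407 mm⁴
Total I = 19 403 077 mm⁴.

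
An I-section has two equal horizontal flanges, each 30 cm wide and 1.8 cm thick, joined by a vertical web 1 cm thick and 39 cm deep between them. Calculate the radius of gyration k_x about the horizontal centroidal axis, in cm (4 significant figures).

Treat the section as a set of non-overlapping primitives; coordinates are from the bounding-box lower-left.
Bottom flange: 30 × 1.8, A = 54 cm², y = 0.9 cm, Ī = 14.58 cm⁴.
Web: 1 × 39, A = 39 cm², y = 21.3 cm, Ī = 4943.25 cm⁴.
Top flange: 30 × 1.8, A = 54 cm², y = 41.7 cm, Ī = 14.58 cm⁴.
By symmetry the centroid is at mid-height, ȳ = 21.3 cm.
Transfer each piece to the horizontal centroidal axis using Ī + A·d² with d = y − 21.3:
  bottom flange: d = -20.4 cm → contributes +22487.2 cm⁴
  web: d = 0 cm → contributes +4943.25 cm⁴
  top flange: d = 20.4 cm → contributes +22487.2 cm⁴
Total I = 49917.7 cm⁴.
Radius of gyration: k = √(I/A) = √(49917.7 / 147) = 18.4276 cm.

k_x ≈ 18.43 cm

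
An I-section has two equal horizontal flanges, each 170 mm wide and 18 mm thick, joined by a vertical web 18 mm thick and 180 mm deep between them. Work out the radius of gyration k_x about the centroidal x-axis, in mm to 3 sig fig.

k_x ≈ 85.8 mm

Treat the section as a set of non-overlapping primitives; coordinates are from the bounding-box lower-left.
Bottom flange: 170 × 18, A = 3 060 mm², y = 9 mm, Ī = 82 620 mm⁴.
Web: 18 × 180, A = 3 240 mm², y = 108 mm, Ī = 8 748 000 mm⁴.
Top flange: 170 × 18, A = 3 060 mm², y = 207 mm, Ī = 82 620 mm⁴.
By symmetry the centroid is at mid-height, ȳ = 108 mm.
Transfer each piece to the centroidal x-axis using Ī + A·d² with d = y − 108:
  bottom flange: d = -99 mm → contributes +30 073 680 mm⁴
  web: d = 0 mm → contributes +8 748 000 mm⁴
  top flange: d = 99 mm → contributes +30 073 680 mm⁴
Total I = 68 895 360 mm⁴.
Radius of gyration: k = √(I/A) = √(68 895 360 / 9 360) = 85.794 mm.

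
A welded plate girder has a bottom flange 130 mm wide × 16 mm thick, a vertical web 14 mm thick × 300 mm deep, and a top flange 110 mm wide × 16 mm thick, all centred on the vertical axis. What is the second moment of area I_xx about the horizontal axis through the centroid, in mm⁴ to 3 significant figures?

I_xx ≈ 1.27 × 10⁸ mm⁴

Split into non-overlapping primitives; take the origin at the lower-left of the bounding box.
Bottom plate: 130 × 16, A = 2 080 mm², y = 8 mm, Ī = 44 373 mm⁴.
Web plate: 14 × 300, A = 4 200 mm², y = 166 mm, Ī = 31 500 000 mm⁴.
Top plate: 110 × 16, A = 1 760 mm², y = 324 mm, Ī = 37 547 mm⁴.
Centroid: ȳ = ΣA·y / ΣA = 159.71 mm.
Transfer each piece to the horizontal axis through the centroid using Ī + A·d² with d = y − 159.71:
  bottom plate: d = -151.71 mm → contributes +47 918 406 mm⁴
  web plate: d = 6.2886 mm → contributes +31 666 093 mm⁴
  top plate: d = 164.29 mm → contributes +47 541 232 mm⁴
Total I = 127 125 731 mm⁴.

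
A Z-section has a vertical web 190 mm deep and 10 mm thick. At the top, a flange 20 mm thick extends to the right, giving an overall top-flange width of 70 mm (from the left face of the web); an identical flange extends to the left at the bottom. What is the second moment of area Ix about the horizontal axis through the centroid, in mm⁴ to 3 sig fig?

Break the section into simple shapes (no overlaps), measuring from the bottom-left corner of the bounding box.
Web: 10 × 190, A = 1 900 mm², y = 95 mm, Ī = 5 715 833 mm⁴.
Top flange (beyond web): 60 × 20, A = 1 200 mm², y = 180 mm, Ī = 40 000 mm⁴.
Bottom flange (beyond web): 60 × 20, A = 1 200 mm², y = 10 mm, Ī = 40 000 mm⁴.
Centroid: ȳ = ΣA·y / ΣA = 95 mm.
Transfer each piece to the horizontal axis through the centroid using Ī + A·d² with d = y − 95:
  web: d = 0 mm → contributes +5 715 833 mm⁴
  top flange (beyond web): d = 85 mm → contributes +8 710 000 mm⁴
  bottom flange (beyond web): d = -85 mm → contributes +8 710 000 mm⁴
Total I = 23 135 833 mm⁴.

Ix ≈ 2.31 × 10⁷ mm⁴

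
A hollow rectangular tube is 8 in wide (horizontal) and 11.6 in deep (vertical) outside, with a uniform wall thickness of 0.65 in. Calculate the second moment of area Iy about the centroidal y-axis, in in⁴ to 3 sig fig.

Iy ≈ 237 in⁴

Break the section into simple shapes (no overlaps), measuring from the bottom-left corner of the bounding box.
Outer rectangle: 8 × 11.6, A = 92.8 in², x = 4 in, Ī = 494.93 in⁴.
Inner void (subtracted): 6.7 × 10.3, A = 69.01 in², x = 4 in, Ī = 258.15 in⁴.
By symmetry the centroid is at mid-width, x̄ = 4 in.
All pieces are centred on the centroidal y-axis, so I = ΣĪ (holes subtracted) = 236.78 in⁴.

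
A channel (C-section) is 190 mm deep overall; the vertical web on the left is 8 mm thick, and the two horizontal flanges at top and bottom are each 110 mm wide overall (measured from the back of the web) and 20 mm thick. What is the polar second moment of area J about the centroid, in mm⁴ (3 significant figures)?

Break the section into simple shapes (no overlaps), measuring from the bottom-left corner of the bounding box.
Web: 8 × 190, A = 1 520 mm², y = 95 mm, Ī = 4 572 667 mm⁴.
Top flange (beyond web): 102 × 20, A = 2 040 mm², y = 180 mm, Ī = 68 000 mm⁴.
Bottom flange (beyond web): 102 × 20, A = 2 040 mm², y = 10 mm, Ī = 68 000 mm⁴.
By symmetry the centroid is at mid-height, ȳ = 95 mm.
Transfer each piece to the centroidal x-axis using Ī + A·d² with d = y − 95:
  web: d = 0 mm → contributes +4 572 667 mm⁴
  top flange (beyond web): d = 85 mm → contributes +14 807 000 mm⁴
  bottom flange (beyond web): d = -85 mm → contributes +14 807 000 mm⁴
Total I = 34 186 667 mm⁴.
For the y-axis: x̄ = 44.071 mm.
Repeating about the centroidal y-axis gives I_y = 6 895 438 mm⁴.
Polar second moment: J = I_x + I_y = 41 082 105 mm⁴.

J ≈ 4.11 × 10⁷ mm⁴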